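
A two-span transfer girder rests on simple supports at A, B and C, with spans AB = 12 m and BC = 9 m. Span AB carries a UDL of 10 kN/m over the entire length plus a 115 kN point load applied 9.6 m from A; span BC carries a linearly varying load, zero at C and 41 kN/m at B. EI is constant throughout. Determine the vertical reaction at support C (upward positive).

Insert a hinge at B; M_B is the redundant, and each span becomes simply supported.
Discontinuity in slope at B on the released structure — sum the simple-span end rotations:
  span AB: UDL 10: wL³/(24EI) = 720/EI
  span AB: point load 115 at a = 9.6: Pab(L + a)/(6LEI) = 794.9/EI
  span BC: triangular load, peak 41: w₀L³/(45EI) = 664.2/EI
  relative rotation θ_0 = (1515 + 664.2)/EI = 2179/EI
A unit hogging moment at B produces rotation L₁/(3EI) + L₂/(3EI) = 7/EI.
Compatibility: M_B·(L₁+L₂)/(3EI) = θ_0, giving M_B = 311.3 kN·m (hogging).
Span BC, ΣM about C: R_B^{BC}·9 = 1107 + 311.3, so R_B^{BC} = 157.6 kN and R_C = 184.5 − 157.6 = 26.91 kN.

R_C = 26.91 kN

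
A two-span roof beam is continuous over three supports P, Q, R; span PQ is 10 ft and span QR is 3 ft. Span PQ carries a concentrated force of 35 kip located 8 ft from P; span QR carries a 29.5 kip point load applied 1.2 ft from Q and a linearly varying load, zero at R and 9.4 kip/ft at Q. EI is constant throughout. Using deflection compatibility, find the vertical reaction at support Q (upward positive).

Release continuity at Q by inserting a hinge; the redundant is the internal moment M_Q. The primary structure is two simply-supported spans PQ and QR.
Rotations at Q on the released spans (each span's end-slope, ×1/EI):
  span PQ: point load 35 at a = 8: Pab(L + a)/(6LEI) = 168/EI
  span QR: point load 29.5 at a = 1.2: Pab(L + b)/(6LEI) = 16.99/EI
  span QR: triangular load, peak 9.4: w₀L³/(45EI) = 5.64/EI
  relative rotation θ_0 = (168 + 22.63)/EI = 190.6/EI
A unit hogging moment at Q produces rotation L₁/(3EI) + L₂/(3EI) = 4.333/EI.
Compatibility: M_Q·(L₁+L₂)/(3EI) = θ_0, giving M_Q = 43.99 kip·ft (hogging).
Span PQ, ΣM about P with M_Q applied at Q: R_Q^{PQ}·10 = 280 + 43.99, so R_Q^{PQ} = 32.4 kip and R_P = 35 − 32.4 = 2.601 kip.
Span QR, ΣM about R: R_Q^{QR}·3 = 81.3 + 43.99, so R_Q^{QR} = 41.76 kip and R_R = 43.6 − 41.76 = 1.836 kip.
R_Q = 32.4 + 41.76 = 74.16 kip.

R_Q = 74.16 kip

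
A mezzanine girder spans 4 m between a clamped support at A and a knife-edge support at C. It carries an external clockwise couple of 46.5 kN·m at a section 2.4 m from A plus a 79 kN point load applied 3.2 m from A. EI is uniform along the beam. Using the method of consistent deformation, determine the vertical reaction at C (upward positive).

R_C = 70.26 kN

Release the roller at C. Primary structure: cantilever fixed at A.
Downward deflection at the released point C due to the loads:
  clockwise couple 46.5 at a = 2.4: M₀a(2L − a)/(2EI) = 312.5/EI
  point load 79 at a = 3.2: Pa²(3L − a)/(6EI) = 1186/EI
  δ_0 = 1499/EI
Flexibility coefficient — unit upward force at C: δ_{CC} = L³/(3EI) = 21.33/EI.
Compatibility at C: δ_0 − R_C·δ_{CC} = 0, so R_C = 1499/21.33 = 70.26 kN.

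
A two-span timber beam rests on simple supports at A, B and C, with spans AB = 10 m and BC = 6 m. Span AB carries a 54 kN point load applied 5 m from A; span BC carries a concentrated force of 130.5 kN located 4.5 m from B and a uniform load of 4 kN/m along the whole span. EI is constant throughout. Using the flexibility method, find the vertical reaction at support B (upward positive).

R_B = 99.48 kN

Take M_B as the redundant. Released structure: two simple spans AB and BC with a hinge at B.
Rotations at B on the released spans (each span's end-slope, ×1/EI):
  span AB: point load 54 at a = 5: Pab(L + a)/(6LEI) = 337.5/EI
  span BC: point load 130.5 at a = 4.5: Pab(L + b)/(6LEI) = 183.5/EI
  span BC: UDL 4: wL³/(24EI) = 36/EI
  relative rotation θ_0 = (337.5 + 219.5)/EI = 557/EI
A unit hogging moment at B produces rotation L₁/(3EI) + L₂/(3EI) = 5.333/EI.
Compatibility: M_B·(L₁+L₂)/(3EI) = θ_0, giving M_B = 104.4 kN·m (hogging).
Span AB, ΣM about A with M_B applied at B: R_B^{AB}·10 = 270 + 104.4, so R_B^{AB} = 37.44 kN and R_A = 54 − 37.44 = 16.56 kN.
Span BC, ΣM about C: R_B^{BC}·6 = 267.8 + 104.4, so R_B^{BC} = 62.03 kN and R_C = 154.5 − 62.03 = 92.47 kN.
R_B = 37.44 + 62.03 = 99.48 kN.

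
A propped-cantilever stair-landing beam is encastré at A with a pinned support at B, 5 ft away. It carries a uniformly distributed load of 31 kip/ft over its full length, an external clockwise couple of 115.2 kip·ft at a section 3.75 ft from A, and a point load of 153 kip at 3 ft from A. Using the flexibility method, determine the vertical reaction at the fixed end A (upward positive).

R_A = 151.4 kip

Take the reaction at B as the redundant and release it; the primary structure is a cantilever fixed at A.
Primary-structure tip deflection at B by superposition:
  UDL 31: wL⁴/(8EI) = 2422/EI
  clockwise couple 115.2 at a = 3.75: M₀a(2L − a)/(2EI) = 1350/EI
  point load 153 at a = 3: Pa²(3L − a)/(6EI) = 2754/EI
  δ_0 = 6526/EI
Tip deflection under a unit load at B: L³/(3EI) = 41.67/EI.
The prop prevents deflection at B: R_B = δ_0/δ_{BB} = 6526/41.67 = 156.6 kip.
Vertical equilibrium: R_A = ΣP − R_B = 308 − 156.6 = 151.4 kip.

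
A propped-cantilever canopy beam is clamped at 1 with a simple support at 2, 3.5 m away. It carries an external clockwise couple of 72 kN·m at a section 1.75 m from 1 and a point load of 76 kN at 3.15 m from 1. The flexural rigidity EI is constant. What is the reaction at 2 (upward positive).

R_2 = 87.78 kN

Remove the prop at 2; the released (primary) structure is a cantilever built in at 1.
Deflection at 2 on the released cantilever, summing each load's contribution:
  clockwise couple 72 at a = 1.75: M₀a(2L − a)/(2EI) = 330.8/EI
  point load 76 at a = 3.15: Pa²(3L − a)/(6EI) = 923.8/EI
  δ_0 = 1255/EI
Flexibility coefficient — unit upward force at 2: δ_{22} = L³/(3EI) = 14.29/EI.
The prop prevents deflection at 2: R_2 = δ_0/δ_{22} = 1255/14.29 = 87.78 kN.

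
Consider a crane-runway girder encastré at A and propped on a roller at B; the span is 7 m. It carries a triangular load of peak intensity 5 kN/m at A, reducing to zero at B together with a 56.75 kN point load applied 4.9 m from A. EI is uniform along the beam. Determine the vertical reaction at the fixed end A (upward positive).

Release the roller at B. Primary structure: cantilever fixed at A.
Free-end deflection of the primary structure under the applied loading (downward +):
  triangular load, peak 5 at the fixed end: w₀L⁴/(30EI) = 400.2/EI
  point load 56.75 at a = 4.9: Pa²(3L − a)/(6EI) = 3656/EI
  δ_0 = 4056/EI
Tip deflection under a unit load at B: L³/(3EI) = 114.3/EI.
The prop prevents deflection at B: R_B = δ_0/δ_{BB} = 4056/114.3 = 35.48 kN.
Vertical equilibrium: R_A = ΣP − R_B = 74.25 − 35.48 = 38.77 kN.

R_A = 38.77 kN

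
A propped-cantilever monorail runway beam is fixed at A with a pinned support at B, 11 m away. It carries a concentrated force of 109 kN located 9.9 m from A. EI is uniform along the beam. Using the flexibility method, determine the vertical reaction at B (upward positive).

R_B = 92.7 kN

Take the reaction at B as the redundant and release it; the primary structure is a cantilever fixed at A.
Primary-structure tip deflection at B by superposition:
  point load 109 at a = 9.9: Pa²(3L − a)/(6EI) = 41130/EI
Flexibility coefficient — unit upward force at B: δ_{BB} = L³/(3EI) = 443.7/EI.
Compatibility at B: δ_0 − R_B·δ_{BB} = 0, so R_B = 41130/443.7 = 92.7 kN.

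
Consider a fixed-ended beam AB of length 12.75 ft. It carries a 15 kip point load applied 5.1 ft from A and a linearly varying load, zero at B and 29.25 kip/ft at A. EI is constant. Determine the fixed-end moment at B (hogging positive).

M_B = 176.9 kip·ft

Take the two fixed-end moments M_A, M_B as redundants; the released structure is the simple span AB.
On the primary (simply-supported) span, the end slopes from the loading are:
  at A: point load 15 at a = 5.1: Pab(L + b)/(6LEI) = 156.1/EI
  at B: point load 15 at a = 5.1: Pab(L + a)/(6LEI) = 136.6/EI
  at A: triangular load, peak 29.25: w₀L³/(45EI) = 1347/EI
  at B: triangular load, peak 29.25: 7w₀L³/(360EI) = 1179/EI
  θ_A0 = 1503/EI,  θ_B0 = 1315/EI
Flexibility coefficients: a unit moment at one end gives L/(3EI) there and L/(6EI) at the far end, so f₁₁ = f₂₂ = 4.25/EI and f₁₂ = f₂₁ = 2.125/EI.
Compatibility — zero rotation at each built-in end:
  4.25 M_A + 2.125 M_B = 1503
  2.125 M_A + 4.25 M_B = 1315
Solving the pair gives M_A = 265.3 kip·ft and M_B = 176.9 kip·ft (hogging).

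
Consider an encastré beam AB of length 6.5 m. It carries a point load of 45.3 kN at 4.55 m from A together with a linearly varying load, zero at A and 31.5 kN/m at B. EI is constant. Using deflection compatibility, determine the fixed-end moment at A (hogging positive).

Take the two fixed-end moments M_A, M_B as redundants; the released structure is the simple span AB.
Simple-span end rotations at A and B under the given loads:
  at A: point load 45.3 at a = 4.55: Pab(L + b)/(6LEI) = 87.08/EI
  at B: point load 45.3 at a = 4.55: Pab(L + a)/(6LEI) = 113.9/EI
  at A: triangular load, peak 31.5: 7w₀L³/(360EI) = 168.2/EI
  at B: triangular load, peak 31.5: w₀L³/(45EI) = 192.2/EI
  θ_A0 = 255.3/EI,  θ_B0 = 306.1/EI
Flexibility coefficients: a unit moment at one end gives L/(3EI) there and L/(6EI) at the far end, so f₁₁ = f₂₂ = 2.167/EI and f₁₂ = f₂₁ = 1.083/EI.
Compatibility — zero rotation at each built-in end:
  2.167 M_A + 1.083 M_B = 255.3
  1.083 M_A + 2.167 M_B = 306.1
Solving the pair gives M_A = 62.91 kN·m and M_B = 109.8 kN·m (hogging).

M_A = 62.91 kN·m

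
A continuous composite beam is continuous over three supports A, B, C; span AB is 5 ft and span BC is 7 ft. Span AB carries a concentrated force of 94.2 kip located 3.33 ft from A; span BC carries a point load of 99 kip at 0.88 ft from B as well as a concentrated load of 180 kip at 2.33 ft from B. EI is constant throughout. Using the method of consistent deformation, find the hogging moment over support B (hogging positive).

Take M_B as the redundant. Released structure: two simple spans AB and BC with a hinge at B.
End slopes at the hinge B, treating each span as simply supported:
  span AB: point load 94.2 at a = 3.33: Pab(L + a)/(6LEI) = 145.5/EI
  span BC: point load 99 at a = 0.88: Pab(L + b)/(6LEI) = 166.6/EI
  span BC: point load 180 at a = 2.33: Pab(L + b)/(6LEI) = 544.2/EI
  relative rotation θ_0 = (145.5 + 710.8)/EI = 856.2/EI
A unit hogging moment at B produces rotation L₁/(3EI) + L₂/(3EI) = 4/EI.
Slope continuity at B: θ_0 = M_B·4/EI, so M_B = 856.2/4 = 214.1 kip·ft (hogging).

M_B = 214.1 kip·ft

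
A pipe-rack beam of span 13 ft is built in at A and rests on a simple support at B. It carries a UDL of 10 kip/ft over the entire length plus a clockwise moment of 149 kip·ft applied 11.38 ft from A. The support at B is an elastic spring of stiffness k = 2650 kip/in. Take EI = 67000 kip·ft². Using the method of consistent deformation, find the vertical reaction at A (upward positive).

Remove the prop at B; the released (primary) structure is a cantilever built in at A.
Primary-structure tip deflection at B by superposition:
  UDL 10: wL⁴/(8EI) = 35701/EI
  clockwise couple 149 at a = 11.38: M₀a(2L − a)/(2EI) = 12395/EI
  δ_0 = 48096/EI
Flexibility coefficient — unit upward force at B: δ_{BB} = L³/(3EI) = 732.3/EI.
With EI = 67000 kip·ft²: δ_0 = 0.71785 ft and δ_{BB} = 0.01093 ft/kip.
Compatibility — the spring shortens by R_B/k under the reaction it provides: δ_0 − R_B·δ_{BB} = R_B/k. With 1/k = 1/(2650×12) ft/kip = 0.000031 ft/kip, R_B = δ_0 / (δ_{BB} + 1/k) = 0.71785 / (0.01093 + 0.000031) = 65.49 kip.
Vertical equilibrium: R_A = ΣP − R_B = 130 − 65.49 = 64.51 kip.

R_A = 64.51 kip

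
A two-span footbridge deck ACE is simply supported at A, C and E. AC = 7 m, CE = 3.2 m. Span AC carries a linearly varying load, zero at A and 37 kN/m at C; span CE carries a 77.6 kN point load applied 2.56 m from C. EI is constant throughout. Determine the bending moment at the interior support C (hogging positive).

Insert a hinge at C; M_C is the redundant, and each span becomes simply supported.
End slopes at the hinge C, treating each span as simply supported:
  span AC: triangular load, peak 37: w₀L³/(45EI) = 282/EI
  span CE: point load 77.6 at a = 2.56: Pab(L + b)/(6LEI) = 25.43/EI
  relative rotation θ_0 = (282 + 25.43)/EI = 307.5/EI
A unit hogging moment at C produces rotation L₁/(3EI) + L₂/(3EI) = 3.4/EI.
Compatibility: M_C·(L₁+L₂)/(3EI) = θ_0, giving M_C = 90.43 kN·m (hogging).

M_C = 90.43 kN·m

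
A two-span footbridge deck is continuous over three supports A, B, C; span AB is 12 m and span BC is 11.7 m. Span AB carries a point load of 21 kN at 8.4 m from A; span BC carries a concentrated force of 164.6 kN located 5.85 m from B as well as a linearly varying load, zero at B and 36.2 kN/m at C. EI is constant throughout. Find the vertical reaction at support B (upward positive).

Insert a hinge at B; M_B is the redundant, and each span becomes simply supported.
End slopes at the hinge B, treating each span as simply supported:
  span AB: point load 21 at a = 8.4: Pab(L + a)/(6LEI) = 179.9/EI
  span BC: point load 164.6 at a = 5.85: Pab(L + b)/(6LEI) = 1408/EI
  span BC: triangular load, peak 36.2: 7w₀L³/(360EI) = 1127/EI
  relative rotation θ_0 = (179.9 + 2536)/EI = 2716/EI
A unit hogging moment at B produces rotation L₁/(3EI) + L₂/(3EI) = 7.9/EI.
Slope continuity at B: θ_0 = M_B·7.9/EI, so M_B = 2716/7.9 = 343.7 kN·m (hogging).
Span AB, ΣM about A with M_B applied at B: R_B^{AB}·12 = 176.4 + 343.7, so R_B^{AB} = 43.34 kN and R_A = 21 − 43.34 = -22.34 kN.
Span BC, ΣM about C: R_B^{BC}·11.7 = 1789 + 343.7, so R_B^{BC} = 182.3 kN and R_C = 376.4 − 182.3 = 194.1 kN.
R_B = 43.34 + 182.3 = 225.6 kN.

R_B = 225.6 kN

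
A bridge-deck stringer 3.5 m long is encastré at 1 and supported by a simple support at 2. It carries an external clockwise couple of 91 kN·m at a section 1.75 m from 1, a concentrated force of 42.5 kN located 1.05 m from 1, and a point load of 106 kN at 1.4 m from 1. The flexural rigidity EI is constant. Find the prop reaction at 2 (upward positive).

R_2 = 56.46 kN

Remove the prop at 2; the released (primary) structure is a cantilever built in at 1.
Primary-structure tip deflection at 2 by superposition:
  clockwise couple 91 at a = 1.75: M₀a(2L − a)/(2EI) = 418/EI
  point load 42.5 at a = 1.05: Pa²(3L − a)/(6EI) = 73.8/EI
  point load 106 at a = 1.4: Pa²(3L − a)/(6EI) = 315.1/EI
  δ_0 = 806.9/EI
Tip deflection under a unit load at 2: L³/(3EI) = 14.29/EI.
The prop prevents deflection at 2: R_2 = δ_0/δ_{22} = 806.9/14.29 = 56.46 kN.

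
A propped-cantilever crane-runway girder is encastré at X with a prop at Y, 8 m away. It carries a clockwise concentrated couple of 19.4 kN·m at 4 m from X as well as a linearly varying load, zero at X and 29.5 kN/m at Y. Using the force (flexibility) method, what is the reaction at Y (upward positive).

R_Y = 67.63 kN

Remove the prop at Y; the released (primary) structure is a cantilever built in at X.
Free-end deflection of the primary structure under the applied loading (downward +):
  clockwise couple 19.4 at a = 4: M₀a(2L − a)/(2EI) = 465.6/EI
  triangular load, peak 29.5 at the free end: 11w₀L⁴/(120EI) = 11076/EI
  δ_0 = 11542/EI
Flexibility coefficient — unit upward force at Y: δ_{YY} = L³/(3EI) = 170.7/EI.
Compatibility at Y: δ_0 − R_Y·δ_{YY} = 0, so R_Y = 11542/170.7 = 67.63 kN.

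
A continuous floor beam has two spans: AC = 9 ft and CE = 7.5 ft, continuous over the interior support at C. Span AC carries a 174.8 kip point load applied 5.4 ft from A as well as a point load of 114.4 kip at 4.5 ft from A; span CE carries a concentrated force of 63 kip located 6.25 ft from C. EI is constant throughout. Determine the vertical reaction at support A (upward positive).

Release continuity at C by inserting a hinge; the redundant is the internal moment M_C. The primary structure is two simply-supported spans AC and CE.
Discontinuity in slope at C on the released structure — sum the simple-span end rotations:
  span AC: point load 174.8 at a = 5.4: Pab(L + a)/(6LEI) = 906.2/EI
  span AC: point load 114.4 at a = 4.5: Pab(L + a)/(6LEI) = 579.1/EI
  span CE: point load 63 at a = 6.25: Pab(L + b)/(6LEI) = 95.7/EI
  relative rotation θ_0 = (1485 + 95.7)/EI = 1581/EI
A unit hogging moment at C produces rotation L₁/(3EI) + L₂/(3EI) = 5.5/EI.
Compatibility: M_C·(L₁+L₂)/(3EI) = θ_0, giving M_C = 287.5 kip·ft (hogging).
Span AC, ΣM about A with M_C applied at C: R_C^{AC}·9 = 1459 + 287.5, so R_C^{AC} = 194 kip and R_A = 289.2 − 194 = 95.18 kip.

R_A = 95.18 kip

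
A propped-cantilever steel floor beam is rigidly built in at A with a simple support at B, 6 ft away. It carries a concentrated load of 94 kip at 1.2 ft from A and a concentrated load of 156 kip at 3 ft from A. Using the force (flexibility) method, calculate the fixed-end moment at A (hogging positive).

Remove the prop at B; the released (primary) structure is a cantilever built in at A.
Primary-structure tip deflection at B by superposition:
  point load 94 at a = 1.2: Pa²(3L − a)/(6EI) = 379/EI
  point load 156 at a = 3: Pa²(3L − a)/(6EI) = 3510/EI
  δ_0 = 3889/EI
Tip deflection under a unit load at B: L³/(3EI) = 72/EI.
Compatibility at B: δ_0 − R_B·δ_{BB} = 0, so R_B = 3889/72 = 54.01 kip.
Moment equilibrium about A: M_A = Σ(load moments about A) − R_B·L = 580.8 − 54.01×6 = 256.7 kip·ft.

M_A = 256.7 kip·ft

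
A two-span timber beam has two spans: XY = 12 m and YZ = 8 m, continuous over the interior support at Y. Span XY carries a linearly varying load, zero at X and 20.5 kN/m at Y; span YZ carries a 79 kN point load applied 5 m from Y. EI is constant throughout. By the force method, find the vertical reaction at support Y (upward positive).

R_Y = 144.7 kN

Take M_Y as the redundant. Released structure: two simple spans XY and YZ with a hinge at Y.
Rotations at Y on the released spans (each span's end-slope, ×1/EI):
  span XY: triangular load, peak 20.5: w₀L³/(45EI) = 787.2/EI
  span YZ: point load 79 at a = 5: Pab(L + b)/(6LEI) = 271.6/EI
  relative rotation θ_0 = (787.2 + 271.6)/EI = 1059/EI
A unit hogging moment at Y produces rotation L₁/(3EI) + L₂/(3EI) = 6.667/EI.
Slope continuity at Y: θ_0 = M_Y·6.667/EI, so M_Y = 1059/6.667 = 158.8 kN·m (hogging).
Span XY, ΣM about X with M_Y applied at Y: R_Y^{XY}·12 = 984 + 158.8, so R_Y^{XY} = 95.23 kN and R_X = 123 − 95.23 = 27.77 kN.
Span YZ, ΣM about Z: R_Y^{YZ}·8 = 237 + 158.8, so R_Y^{YZ} = 49.48 kN and R_Z = 79 − 49.48 = 29.52 kN.
R_Y = 95.23 + 49.48 = 144.7 kN.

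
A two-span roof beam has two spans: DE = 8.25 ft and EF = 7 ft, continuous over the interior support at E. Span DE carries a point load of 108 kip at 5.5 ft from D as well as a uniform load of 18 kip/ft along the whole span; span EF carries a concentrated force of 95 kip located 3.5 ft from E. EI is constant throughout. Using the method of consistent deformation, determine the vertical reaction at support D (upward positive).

R_D = 82.45 kip

Take M_E as the redundant. Released structure: two simple spans DE and EF with a hinge at E.
Discontinuity in slope at E on the released structure — sum the simple-span end rotations:
  span DE: point load 108 at a = 5.5: Pab(L + a)/(6LEI) = 453.8/EI
  span DE: UDL 18: wL³/(24EI) = 421.1/EI
  span EF: point load 95 at a = 3.5: Pab(L + b)/(6LEI) = 290.9/EI
  relative rotation θ_0 = (874.9 + 290.9)/EI = 1166/EI
A unit hogging moment at E produces rotation L₁/(3EI) + L₂/(3EI) = 5.083/EI.
Slope continuity at E: θ_0 = M_E·5.083/EI, so M_E = 1166/5.083 = 229.3 kip·ft (hogging).
Span DE, ΣM about D with M_E applied at E: R_E^{DE}·8.25 = 1207 + 229.3, so R_E^{DE} = 174 kip and R_D = 256.5 − 174 = 82.45 kip.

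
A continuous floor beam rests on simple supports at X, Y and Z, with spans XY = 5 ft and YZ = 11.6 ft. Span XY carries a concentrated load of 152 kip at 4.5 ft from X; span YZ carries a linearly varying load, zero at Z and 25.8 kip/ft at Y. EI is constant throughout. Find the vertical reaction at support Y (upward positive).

Release continuity at Y by inserting a hinge; the redundant is the internal moment M_Y. The primary structure is two simply-supported spans XY and YZ.
Discontinuity in slope at Y on the released structure — sum the simple-span end rotations:
  span XY: point load 152 at a = 4.5: Pab(L + a)/(6LEI) = 108.3/EI
  span YZ: triangular load, peak 25.8: w₀L³/(45EI) = 894.9/EI
  relative rotation θ_0 = (108.3 + 894.9)/EI = 1003/EI
A unit hogging moment at Y produces rotation L₁/(3EI) + L₂/(3EI) = 5.533/EI.
Compatibility: M_Y·(L₁+L₂)/(3EI) = θ_0, giving M_Y = 181.3 kip·ft (hogging).
Span XY, ΣM about X with M_Y applied at Y: R_Y^{XY}·5 = 684 + 181.3, so R_Y^{XY} = 173.1 kip and R_X = 152 − 173.1 = -21.06 kip.
Span YZ, ΣM about Z: R_Y^{YZ}·11.6 = 1157 + 181.3, so R_Y^{YZ} = 115.4 kip and R_Z = 149.6 − 115.4 = 34.25 kip.
R_Y = 173.1 + 115.4 = 288.5 kip.

R_Y = 288.5 kip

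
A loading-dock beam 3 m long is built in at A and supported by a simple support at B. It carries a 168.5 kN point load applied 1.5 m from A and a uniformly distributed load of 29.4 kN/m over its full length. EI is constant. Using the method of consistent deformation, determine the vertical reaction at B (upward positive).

R_B = 85.73 kN

Remove the prop at B; the released (primary) structure is a cantilever built in at A.
Downward deflection at the released point B due to the loads:
  point load 168.5 at a = 1.5: Pa²(3L − a)/(6EI) = 473.9/EI
  UDL 29.4: wL⁴/(8EI) = 297.7/EI
  δ_0 = 771.6/EI
Flexibility coefficient — unit upward force at B: δ_{BB} = L³/(3EI) = 9/EI.
The prop prevents deflection at B: R_B = δ_0/δ_{BB} = 771.6/9 = 85.73 kN.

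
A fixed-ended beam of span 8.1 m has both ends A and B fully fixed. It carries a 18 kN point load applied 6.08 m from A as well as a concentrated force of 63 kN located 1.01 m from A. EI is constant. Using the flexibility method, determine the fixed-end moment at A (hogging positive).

M_A = 55.56 kN·m

Release both end moments; the primary structure is a simply-supported span AB with redundants M_A and M_B.
Simple-span end rotations at A and B under the given loads:
  at A: point load 18 at a = 6.08: Pab(L + b)/(6LEI) = 46.03/EI
  at B: point load 18 at a = 6.08: Pab(L + a)/(6LEI) = 64.5/EI
  at A: point load 63 at a = 1.01: Pab(L + b)/(6LEI) = 141/EI
  at B: point load 63 at a = 1.01: Pab(L + a)/(6LEI) = 84.56/EI
  θ_A0 = 187/EI,  θ_B0 = 149.1/EI
Flexibility coefficients: a unit moment at one end gives L/(3EI) there and L/(6EI) at the far end, so f₁₁ = f₂₂ = 2.7/EI and f₁₂ = f₂₁ = 1.35/EI.
Compatibility — zero rotation at each built-in end:
  2.7 M_A + 1.35 M_B = 187
  1.35 M_A + 2.7 M_B = 149.1
Solving the pair gives M_A = 55.56 kN·m and M_B = 27.43 kN·m (hogging).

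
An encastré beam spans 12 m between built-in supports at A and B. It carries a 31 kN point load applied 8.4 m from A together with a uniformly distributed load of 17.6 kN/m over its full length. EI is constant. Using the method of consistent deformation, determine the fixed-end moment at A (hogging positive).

M_A = 234.6 kN·m

Take the two fixed-end moments M_A, M_B as redundants; the released structure is the simple span AB.
Simple-span end rotations at A and B under the given loads:
  at A: point load 31 at a = 8.4: Pab(L + b)/(6LEI) = 203.1/EI
  at B: point load 31 at a = 8.4: Pab(L + a)/(6LEI) = 265.6/EI
  at A: UDL 17.6: wL³/(24EI) = 1267/EI
  at B: UDL 17.6: wL³/(24EI) = 1267/EI
  θ_A0 = 1470/EI,  θ_B0 = 1533/EI
Flexibility coefficients: a unit moment at one end gives L/(3EI) there and L/(6EI) at the far end, so f₁₁ = f₂₂ = 4/EI and f₁₂ = f₂₁ = 2/EI.
Compatibility — zero rotation at each built-in end:
  4 M_A + 2 M_B = 1470
  2 M_A + 4 M_B = 1533
Solving the pair gives M_A = 234.6 kN·m and M_B = 265.9 kN·m (hogging).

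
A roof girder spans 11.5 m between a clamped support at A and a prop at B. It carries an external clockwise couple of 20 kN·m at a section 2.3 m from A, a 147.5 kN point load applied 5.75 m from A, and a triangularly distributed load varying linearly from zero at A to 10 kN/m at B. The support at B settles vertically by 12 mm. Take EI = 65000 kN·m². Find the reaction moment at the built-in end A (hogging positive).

Choose R_B as the redundant. The primary structure is the cantilever fixed at A.
Free-end deflection of the primary structure under the applied loading (downward +):
  clockwise couple 20 at a = 2.3: M₀a(2L − a)/(2EI) = 476.1/EI
  point load 147.5 at a = 5.75: Pa²(3L − a)/(6EI) = 23368/EI
  triangular load, peak 10 at the free end: 11w₀L⁴/(120EI) = 16033/EI
  δ_0 = 39876/EI
Tip deflection under a unit load at B: L³/(3EI) = 507/EI.
With EI = 65000 kN·m²: δ_0 = 0.61348 m and δ_{BB} = 0.007799 m/kN.
Compatibility — the beam at B must follow the support down by 0.012 m: δ_0 − R_B·δ_{BB} = 0.012, so R_B = (0.61348 − 0.012)/0.007799 = 77.12 kN.
Moment equilibrium about A: M_A = Σ(load moments about A) − R_B·L = 1309 − 77.12×11.5 = 422.1 kN·m.

M_A = 422.1 kN·m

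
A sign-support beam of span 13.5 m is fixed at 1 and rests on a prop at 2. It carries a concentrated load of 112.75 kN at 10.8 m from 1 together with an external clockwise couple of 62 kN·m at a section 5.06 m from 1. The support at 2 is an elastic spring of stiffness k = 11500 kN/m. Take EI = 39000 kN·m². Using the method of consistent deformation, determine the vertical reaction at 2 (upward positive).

Release the roller at 2. Primary structure: cantilever fixed at 1.
Downward deflection at the released point 2 due to the loads:
  point load 112.75 at a = 10.8: Pa²(3L − a)/(6EI) = 65098/EI
  clockwise couple 62 at a = 5.06: M₀a(2L − a)/(2EI) = 3442/EI
  δ_0 = 68540/EI
Tip deflection under a unit load at 2: L³/(3EI) = 820.1/EI.
With EI = 39000 kN·m²: δ_0 = 1.7574 m and δ_{22} = 0.021029 m/kN.
Compatibility — the spring shortens by R_2/k under the reaction it provides: δ_0 − R_2·δ_{22} = R_2/k. With 1/k = 0.000087 m/kN, R_2 = δ_0 / (δ_{22} + 1/k) = 1.7574 / (0.021029 + 0.000087) = 83.23 kN.

R_2 = 83.23 kN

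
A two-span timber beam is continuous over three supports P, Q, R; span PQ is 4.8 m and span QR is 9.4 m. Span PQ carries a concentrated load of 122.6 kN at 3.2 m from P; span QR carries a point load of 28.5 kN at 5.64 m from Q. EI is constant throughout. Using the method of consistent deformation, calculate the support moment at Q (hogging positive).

M_Q = 66.63 kN·m

Take M_Q as the redundant. Released structure: two simple spans PQ and QR with a hinge at Q.
Rotations at Q on the released spans (each span's end-slope, ×1/EI):
  span PQ: point load 122.6 at a = 3.2: Pab(L + a)/(6LEI) = 174.4/EI
  span QR: point load 28.5 at a = 5.64: Pab(L + b)/(6LEI) = 141/EI
  relative rotation θ_0 = (174.4 + 141)/EI = 315.4/EI
A unit hogging moment at Q produces rotation L₁/(3EI) + L₂/(3EI) = 4.733/EI.
Slope continuity at Q: θ_0 = M_Q·4.733/EI, so M_Q = 315.4/4.733 = 66.63 kN·m (hogging).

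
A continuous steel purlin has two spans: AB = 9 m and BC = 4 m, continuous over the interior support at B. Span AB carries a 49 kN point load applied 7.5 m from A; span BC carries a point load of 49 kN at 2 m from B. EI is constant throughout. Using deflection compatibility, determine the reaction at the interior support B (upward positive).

R_B = 83.45 kN

Insert a hinge at B; M_B is the redundant, and each span becomes simply supported.
Rotations at B on the released spans (each span's end-slope, ×1/EI):
  span AB: point load 49 at a = 7.5: Pab(L + a)/(6LEI) = 168.4/EI
  span BC: point load 49 at a = 2: Pab(L + b)/(6LEI) = 49/EI
  relative rotation θ_0 = (168.4 + 49)/EI = 217.4/EI
A unit hogging moment at B produces rotation L₁/(3EI) + L₂/(3EI) = 4.333/EI.
Slope continuity at B: θ_0 = M_B·4.333/EI, so M_B = 217.4/4.333 = 50.18 kN·m (hogging).
Span AB, ΣM about A with M_B applied at B: R_B^{AB}·9 = 367.5 + 50.18, so R_B^{AB} = 46.41 kN and R_A = 49 − 46.41 = 2.591 kN.
Span BC, ΣM about C: R_B^{BC}·4 = 98 + 50.18, so R_B^{BC} = 37.04 kN and R_C = 49 − 37.04 = 11.96 kN.
R_B = 46.41 + 37.04 = 83.45 kN.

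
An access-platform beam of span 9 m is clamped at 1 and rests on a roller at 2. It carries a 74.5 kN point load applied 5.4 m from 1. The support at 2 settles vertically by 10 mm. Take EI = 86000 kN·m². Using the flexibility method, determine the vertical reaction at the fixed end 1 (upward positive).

R_1 = 45.86 kN

Choose R_2 as the redundant. The primary structure is the cantilever fixed at 1.
Downward deflection at the released point 2 due to the loads:
  point load 74.5 at a = 5.4: Pa²(3L − a)/(6EI) = 7821/EI
Flexibility coefficient — unit upward force at 2: δ_{22} = L³/(3EI) = 243/EI.
With EI = 86000 kN·m²: δ_0 = 0.090939 m and δ_{22} = 0.002826 m/kN.
Compatibility — the beam at 2 must follow the support down by 0.01 m: δ_0 − R_2·δ_{22} = 0.01, so R_2 = (0.090939 − 0.01)/0.002826 = 28.64 kN.
Vertical equilibrium: R_1 = ΣP − R_2 = 74.5 − 28.64 = 45.86 kN.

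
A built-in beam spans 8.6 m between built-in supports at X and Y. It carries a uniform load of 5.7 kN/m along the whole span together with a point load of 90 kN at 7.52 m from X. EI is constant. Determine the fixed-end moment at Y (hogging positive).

Take the two fixed-end moments M_X, M_Y as redundants; the released structure is the simple span XY.
End rotations of the released simple span under the applied load (×1/EI):
  at X: UDL 5.7: wL³/(24EI) = 151.1/EI
  at Y: UDL 5.7: wL³/(24EI) = 151.1/EI
  at X: point load 90 at a = 7.52: Pab(L + b)/(6LEI) = 137.1/EI
  at Y: point load 90 at a = 7.52: Pab(L + a)/(6LEI) = 228.3/EI
  θ_X0 = 288.2/EI,  θ_Y0 = 379.4/EI
Flexibility coefficients: a unit moment at one end gives L/(3EI) there and L/(6EI) at the far end, so f₁₁ = f₂₂ = 2.867/EI and f₁₂ = f₂₁ = 1.433/EI.
Compatibility — zero rotation at each built-in end:
  2.867 M_X + 1.433 M_Y = 288.2
  1.433 M_X + 2.867 M_Y = 379.4
Solving the pair gives M_X = 45.8 kN·m and M_Y = 109.5 kN·m (hogging).

M_Y = 109.5 kN·m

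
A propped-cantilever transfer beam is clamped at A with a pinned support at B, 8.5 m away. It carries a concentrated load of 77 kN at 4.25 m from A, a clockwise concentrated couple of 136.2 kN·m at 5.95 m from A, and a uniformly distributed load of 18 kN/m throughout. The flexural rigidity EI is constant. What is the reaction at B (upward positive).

R_B = 103.3 kN

Release the roller at B. Primary structure: cantilever fixed at A.
Deflection at B on the released cantilever, summing each load's contribution:
  point load 77 at a = 4.25: Pa²(3L − a)/(6EI) = 4926/EI
  clockwise couple 136.2 at a = 5.95: M₀a(2L − a)/(2EI) = 4477/EI
  UDL 18: wL⁴/(8EI) = 11745/EI
  δ_0 = 21148/EI
Flexibility coefficient — unit upward force at B: δ_{BB} = L³/(3EI) = 204.7/EI.
Compatibility at B: δ_0 − R_B·δ_{BB} = 0, so R_B = 21148/204.7 = 103.3 kN.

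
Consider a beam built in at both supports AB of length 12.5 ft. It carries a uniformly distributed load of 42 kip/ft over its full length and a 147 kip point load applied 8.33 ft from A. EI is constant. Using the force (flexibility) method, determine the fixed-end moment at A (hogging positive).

Release both end moments; the primary structure is a simply-supported span AB with redundants M_A and M_B.
On the primary (simply-supported) span, the end slopes from the loading are:
  at A: UDL 42: wL³/(24EI) = 3418/EI
  at B: UDL 42: wL³/(24EI) = 3418/EI
  at A: point load 147 at a = 8.33: Pab(L + b)/(6LEI) = 1135/EI
  at B: point load 147 at a = 8.33: Pab(L + a)/(6LEI) = 1418/EI
  θ_A0 = 4553/EI,  θ_B0 = 4836/EI
Flexibility coefficients: a unit moment at one end gives L/(3EI) there and L/(6EI) at the far end, so f₁₁ = f₂₂ = 4.167/EI and f₁₂ = f₂₁ = 2.083/EI.
Compatibility — zero rotation at each built-in end:
  4.167 M_A + 2.083 M_B = 4553
  2.083 M_A + 4.167 M_B = 4836
Solving the pair gives M_A = 683.1 kip·ft and M_B = 819.1 kip·ft (hogging).

M_A = 683.1 kip·ft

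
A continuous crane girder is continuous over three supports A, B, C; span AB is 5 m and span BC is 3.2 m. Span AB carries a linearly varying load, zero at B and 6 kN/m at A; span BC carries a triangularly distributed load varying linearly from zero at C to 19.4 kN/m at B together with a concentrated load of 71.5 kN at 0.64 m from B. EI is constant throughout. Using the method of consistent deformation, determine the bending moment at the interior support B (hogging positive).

Release continuity at B by inserting a hinge; the redundant is the internal moment M_B. The primary structure is two simply-supported spans AB and BC.
End slopes at the hinge B, treating each span as simply supported:
  span AB: triangular load, peak 6: 7w₀L³/(360EI) = 14.58/EI
  span BC: triangular load, peak 19.4: w₀L³/(45EI) = 14.13/EI
  span BC: point load 71.5 at a = 0.64: Pab(L + b)/(6LEI) = 35.14/EI
  relative rotation θ_0 = (14.58 + 49.27)/EI = 63.85/EI
A unit hogging moment at B produces rotation L₁/(3EI) + L₂/(3EI) = 2.733/EI.
Compatibility: M_B·(L₁+L₂)/(3EI) = θ_0, giving M_B = 23.36 kN·m (hogging).

M_B = 23.36 kN·m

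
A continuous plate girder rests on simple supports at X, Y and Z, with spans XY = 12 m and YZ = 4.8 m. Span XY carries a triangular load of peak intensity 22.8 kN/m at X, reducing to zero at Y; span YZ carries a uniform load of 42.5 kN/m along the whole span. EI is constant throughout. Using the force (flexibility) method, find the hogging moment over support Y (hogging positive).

M_Y = 171.8 kN·m

Take M_Y as the redundant. Released structure: two simple spans XY and YZ with a hinge at Y.
Discontinuity in slope at Y on the released structure — sum the simple-span end rotations:
  span XY: triangular load, peak 22.8: 7w₀L³/(360EI) = 766.1/EI
  span YZ: UDL 42.5: wL³/(24EI) = 195.8/EI
  relative rotation θ_0 = (766.1 + 195.8)/EI = 961.9/EI
A unit hogging moment at Y produces rotation L₁/(3EI) + L₂/(3EI) = 5.6/EI.
Slope continuity at Y: θ_0 = M_Y·5.6/EI, so M_Y = 961.9/5.6 = 171.8 kN·m (hogging).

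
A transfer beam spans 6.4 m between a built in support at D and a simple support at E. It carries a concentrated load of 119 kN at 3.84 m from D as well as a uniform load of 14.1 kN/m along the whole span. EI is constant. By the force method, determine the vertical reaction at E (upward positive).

R_E = 85.25 kN

Take the reaction at E as the redundant and release it; the primary structure is a cantilever fixed at D.
Primary-structure tip deflection at E by superposition:
  point load 119 at a = 3.84: Pa²(3L − a)/(6EI) = 4492/EI
  UDL 14.1: wL⁴/(8EI) = 2957/EI
  δ_0 = 7449/EI
Flexibility coefficient — unit upward force at E: δ_{EE} = L³/(3EI) = 87.38/EI.
Compatibility at E: δ_0 − R_E·δ_{EE} = 0, so R_E = 7449/87.38 = 85.25 kN.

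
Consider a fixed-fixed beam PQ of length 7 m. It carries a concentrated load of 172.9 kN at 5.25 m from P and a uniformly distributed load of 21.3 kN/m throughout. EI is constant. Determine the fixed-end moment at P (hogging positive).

M_P = 143.7 kN·m

Release both end moments; the primary structure is a simply-supported span PQ with redundants M_P and M_Q.
On the primary (simply-supported) span, the end slopes from the loading are:
  at P: point load 172.9 at a = 5.25: Pab(L + b)/(6LEI) = 330.9/EI
  at Q: point load 172.9 at a = 5.25: Pab(L + a)/(6LEI) = 463.3/EI
  at P: UDL 21.3: wL³/(24EI) = 304.4/EI
  at Q: UDL 21.3: wL³/(24EI) = 304.4/EI
  θ_P0 = 635.4/EI,  θ_Q0 = 767.7/EI
Flexibility coefficients: a unit moment at one end gives L/(3EI) there and L/(6EI) at the far end, so f₁₁ = f₂₂ = 2.333/EI and f₁₂ = f₂₁ = 1.167/EI.
Compatibility — zero rotation at each built-in end:
  2.333 M_P + 1.167 M_Q = 635.4
  1.167 M_P + 2.333 M_Q = 767.7
Solving the pair gives M_P = 143.7 kN·m and M_Q = 257.2 kN·m (hogging).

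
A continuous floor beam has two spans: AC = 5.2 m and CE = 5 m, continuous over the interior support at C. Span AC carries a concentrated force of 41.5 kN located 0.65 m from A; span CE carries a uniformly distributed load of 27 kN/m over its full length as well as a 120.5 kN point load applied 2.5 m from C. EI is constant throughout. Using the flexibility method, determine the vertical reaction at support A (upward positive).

Release continuity at C by inserting a hinge; the redundant is the internal moment M_C. The primary structure is two simply-supported spans AC and CE.
Discontinuity in slope at C on the released structure — sum the simple-span end rotations:
  span AC: point load 41.5 at a = 0.65: Pab(L + a)/(6LEI) = 23.01/EI
  span CE: UDL 27: wL³/(24EI) = 140.6/EI
  span CE: point load 120.5 at a = 2.5: Pab(L + b)/(6LEI) = 188.3/EI
  relative rotation θ_0 = (23.01 + 328.9)/EI = 351.9/EI
A unit hogging moment at C produces rotation L₁/(3EI) + L₂/(3EI) = 3.4/EI.
Slope continuity at C: θ_0 = M_C·3.4/EI, so M_C = 351.9/3.4 = 103.5 kN·m (hogging).
Span AC, ΣM about A with M_C applied at C: R_C^{AC}·5.2 = 26.98 + 103.5, so R_C^{AC} = 25.09 kN and R_A = 41.5 − 25.09 = 16.41 kN.

R_A = 16.41 kN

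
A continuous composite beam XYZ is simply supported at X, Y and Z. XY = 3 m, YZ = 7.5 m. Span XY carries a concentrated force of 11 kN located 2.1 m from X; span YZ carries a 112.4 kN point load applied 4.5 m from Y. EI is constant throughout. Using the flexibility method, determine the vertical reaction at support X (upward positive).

R_X = -30.98 kN

Release continuity at Y by inserting a hinge; the redundant is the internal moment M_Y. The primary structure is two simply-supported spans XY and YZ.
Rotations at Y on the released spans (each span's end-slope, ×1/EI):
  span XY: point load 11 at a = 2.1: Pab(L + a)/(6LEI) = 5.891/EI
  span YZ: point load 112.4 at a = 4.5: Pab(L + b)/(6LEI) = 354.1/EI
  relative rotation θ_0 = (5.891 + 354.1)/EI = 360/EI
A unit hogging moment at Y produces rotation L₁/(3EI) + L₂/(3EI) = 3.5/EI.
Compatibility: M_Y·(L₁+L₂)/(3EI) = θ_0, giving M_Y = 102.8 kN·m (hogging).
Span XY, ΣM about X with M_Y applied at Y: R_Y^{XY}·3 = 23.1 + 102.8, so R_Y^{XY} = 41.98 kN and R_X = 11 − 41.98 = -30.98 kN.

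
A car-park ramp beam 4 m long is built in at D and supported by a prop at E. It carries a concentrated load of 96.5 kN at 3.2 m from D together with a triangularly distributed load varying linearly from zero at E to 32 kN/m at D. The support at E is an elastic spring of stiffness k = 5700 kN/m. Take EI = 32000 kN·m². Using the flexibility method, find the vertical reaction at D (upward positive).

R_D = 96.58 kN

Choose R_E as the redundant. The primary structure is the cantilever fixed at D.
Deflection at E on the released cantilever, summing each load's contribution:
  point load 96.5 at a = 3.2: Pa²(3L − a)/(6EI) = 1449/EI
  triangular load, peak 32 at the fixed end: w₀L⁴/(30EI) = 273.1/EI
  δ_0 = 1722/EI
Flexibility coefficient — unit upward force at E: δ_{EE} = L³/(3EI) = 21.33/EI.
With EI = 32000 kN·m²: δ_0 = 0.053824 m and δ_{EE} = 0.000667 m/kN.
Compatibility — the spring shortens by R_E/k under the reaction it provides: δ_0 − R_E·δ_{EE} = R_E/k. With 1/k = 0.000175 m/kN, R_E = δ_0 / (δ_{EE} + 1/k) = 0.053824 / (0.000667 + 0.000175) = 63.92 kN.
Vertical equilibrium: R_D = ΣP − R_E = 160.5 − 63.92 = 96.58 kN.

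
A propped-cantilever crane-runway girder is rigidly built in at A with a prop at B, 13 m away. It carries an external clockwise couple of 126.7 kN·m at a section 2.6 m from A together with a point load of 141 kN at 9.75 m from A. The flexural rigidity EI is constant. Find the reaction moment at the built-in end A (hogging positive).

Choose R_B as the redundant. The primary structure is the cantilever fixed at A.
Primary-structure tip deflection at B by superposition:
  clockwise couple 126.7 at a = 2.6: M₀a(2L − a)/(2EI) = 3854/EI
  point load 141 at a = 9.75: Pa²(3L − a)/(6EI) = 65344/EI
  δ_0 = 69198/EI
Tip deflection under a unit load at B: L³/(3EI) = 732.3/EI.
Compatibility at B: δ_0 − R_B·δ_{BB} = 0, so R_B = 69198/732.3 = 94.49 kN.
Moment equilibrium about A: M_A = Σ(load moments about A) − R_B·L = 1501 − 94.49×13 = 273.1 kN·m.

M_A = 273.1 kN·m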